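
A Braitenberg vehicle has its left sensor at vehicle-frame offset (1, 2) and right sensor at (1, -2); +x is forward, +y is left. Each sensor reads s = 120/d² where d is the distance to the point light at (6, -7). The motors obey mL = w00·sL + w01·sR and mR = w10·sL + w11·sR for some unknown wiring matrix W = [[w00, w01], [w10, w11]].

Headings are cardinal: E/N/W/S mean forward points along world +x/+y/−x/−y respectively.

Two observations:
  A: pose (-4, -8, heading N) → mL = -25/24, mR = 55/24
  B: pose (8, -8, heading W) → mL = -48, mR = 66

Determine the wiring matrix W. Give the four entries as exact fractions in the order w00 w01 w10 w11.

1 -1 1/2 1

obs A: pose=(-4,-8,N) → sL=5/6, sR=15/8, mL=-25/24, mR=55/24
obs B: pose=(8,-8,W) → sL=12, sR=60, mL=-48, mR=66
sensor matrix S = [[5/6, 15/8], [12, 60]]; det S = 55/2
solve [mL_A; mL_B] = S·[w00; w01] and [mR_A; mR_B] = S·[w10; w11]:
  w00 = 1, w01 = -1, w10 = 1/2, w11 = 1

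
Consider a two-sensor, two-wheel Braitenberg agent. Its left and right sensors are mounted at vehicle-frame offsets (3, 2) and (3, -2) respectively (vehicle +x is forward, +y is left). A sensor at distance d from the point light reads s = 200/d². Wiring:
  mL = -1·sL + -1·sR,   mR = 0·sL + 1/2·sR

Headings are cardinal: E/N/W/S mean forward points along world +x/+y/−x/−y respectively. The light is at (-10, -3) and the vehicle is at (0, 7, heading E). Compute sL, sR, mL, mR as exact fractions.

200/313 200/233 -109200/72929 100/233

left sensor world pos  = (3, 9); dL² = 313
right sensor world pos = (3, 5); dR² = 233
sL = 200/313 = 200/313
sR = 200/233 = 200/233
mL = -1·sL + -1·sR = -109200/72929
mR = 0·sL + 1/2·sR = 100/233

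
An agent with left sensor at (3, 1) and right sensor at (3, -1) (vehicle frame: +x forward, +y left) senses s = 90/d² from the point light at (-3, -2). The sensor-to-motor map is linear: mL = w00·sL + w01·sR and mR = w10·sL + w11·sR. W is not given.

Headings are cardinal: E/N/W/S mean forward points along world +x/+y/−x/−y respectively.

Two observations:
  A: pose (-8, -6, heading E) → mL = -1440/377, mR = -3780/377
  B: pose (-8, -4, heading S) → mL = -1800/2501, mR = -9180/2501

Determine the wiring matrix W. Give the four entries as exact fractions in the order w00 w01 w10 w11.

obs A: pose=(-8,-6,E) → sL=90/13, sR=90/29, mL=-1440/377, mR=-3780/377
obs B: pose=(-8,-4,S) → sL=90/41, sR=90/61, mL=-1800/2501, mR=-9180/2501
sensor matrix S = [[90/13, 90/29], [90/41, 90/61]]; det S = 3207600/942877
solve [mL_A; mL_B] = S·[w00; w01] and [mR_A; mR_B] = S·[w10; w11]:
  w00 = -1, w01 = 1, w10 = -1, w11 = -1

-1 1 -1 -1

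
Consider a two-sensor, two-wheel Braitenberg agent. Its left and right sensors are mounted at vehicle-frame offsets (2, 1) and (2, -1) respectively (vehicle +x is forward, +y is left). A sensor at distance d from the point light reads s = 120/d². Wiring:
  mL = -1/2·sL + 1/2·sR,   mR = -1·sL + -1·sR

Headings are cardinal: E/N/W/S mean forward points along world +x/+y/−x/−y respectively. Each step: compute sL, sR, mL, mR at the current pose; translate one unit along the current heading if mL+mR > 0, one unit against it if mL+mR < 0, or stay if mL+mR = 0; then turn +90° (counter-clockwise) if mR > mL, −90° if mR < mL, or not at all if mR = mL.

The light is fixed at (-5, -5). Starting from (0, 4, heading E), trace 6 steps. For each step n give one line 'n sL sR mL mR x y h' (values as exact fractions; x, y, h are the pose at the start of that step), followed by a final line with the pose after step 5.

0 120/149 120/113 2160/16837 -31440/16837 0 4 E
1 60/37 60/29 240/1073 -3960/1073 -1 4 S
2 24/17 24/25 -96/425 -1008/425 -1 5 W
3 3/4 2/3 -1/24 -17/12 0 5 N
4 120/149 120/113 2160/16837 -31440/16837 0 4 E
5 60/37 60/29 240/1073 -3960/1073 -1 4 S
final -1 5 W

n=0: pose=(0,4,E); sL=120/149, sR=120/113; mL=2160/16837, mR=-31440/16837; mL+mR=-29280/16837 → advance -1; mR−mL=-33600/16837 → turn -1·90°
n=1: pose=(-1,4,S); sL=60/37, sR=60/29; mL=240/1073, mR=-3960/1073; mL+mR=-3720/1073 → advance -1; mR−mL=-4200/1073 → turn -1·90°
n=2: pose=(-1,5,W); sL=24/17, sR=24/25; mL=-96/425, mR=-1008/425; mL+mR=-1104/425 → advance -1; mR−mL=-912/425 → turn -1·90°
n=3: pose=(0,5,N); sL=3/4, sR=2/3; mL=-1/24, mR=-17/12; mL+mR=-35/24 → advance -1; mR−mL=-11/8 → turn -1·90°
n=4: pose=(0,4,E); sL=120/149, sR=120/113; mL=2160/16837, mR=-31440/16837; mL+mR=-29280/16837 → advance -1; mR−mL=-33600/16837 → turn -1·90°
n=5: pose=(-1,4,S); sL=60/37, sR=60/29; mL=240/1073, mR=-3960/1073; mL+mR=-3720/1073 → advance -1; mR−mL=-4200/1073 → turn -1·90°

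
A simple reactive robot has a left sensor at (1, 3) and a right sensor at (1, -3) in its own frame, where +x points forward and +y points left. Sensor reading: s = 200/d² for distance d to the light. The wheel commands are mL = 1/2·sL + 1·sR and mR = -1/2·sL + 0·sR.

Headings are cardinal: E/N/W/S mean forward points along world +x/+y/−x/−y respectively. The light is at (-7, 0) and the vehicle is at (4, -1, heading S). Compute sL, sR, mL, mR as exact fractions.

left sensor world pos  = (7, -2); dL² = 200
right sensor world pos = (1, -2); dR² = 68
sL = 200/200 = 1
sR = 200/68 = 50/17
mL = 1/2·sL + 1·sR = 117/34
mR = -1/2·sL + 0·sR = -1/2

1 50/17 117/34 -1/2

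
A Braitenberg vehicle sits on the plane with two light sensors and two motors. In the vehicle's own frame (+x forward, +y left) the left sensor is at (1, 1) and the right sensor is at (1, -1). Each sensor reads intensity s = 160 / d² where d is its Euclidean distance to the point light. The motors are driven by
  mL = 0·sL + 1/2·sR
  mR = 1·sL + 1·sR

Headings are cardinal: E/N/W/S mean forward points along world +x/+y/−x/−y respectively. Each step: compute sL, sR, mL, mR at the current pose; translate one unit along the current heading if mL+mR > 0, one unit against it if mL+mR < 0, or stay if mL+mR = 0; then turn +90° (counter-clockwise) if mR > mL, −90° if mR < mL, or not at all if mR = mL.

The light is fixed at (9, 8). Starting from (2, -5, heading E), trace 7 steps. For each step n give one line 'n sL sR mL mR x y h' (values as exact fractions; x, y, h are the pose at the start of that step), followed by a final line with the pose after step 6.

n=0: pose=(2,-5,E); sL=8/9, sR=20/29; mL=10/29, mR=412/261; mL+mR=502/261 → advance +1; mR−mL=322/261 → turn +1·90°
n=1: pose=(3,-5,N); sL=160/193, sR=160/169; mL=80/169, mR=57920/32617; mL+mR=73360/32617 → advance +1; mR−mL=42480/32617 → turn +1·90°
n=2: pose=(3,-4,W); sL=80/109, sR=16/17; mL=8/17, mR=3104/1853; mL+mR=3976/1853 → advance +1; mR−mL=2232/1853 → turn +1·90°
n=3: pose=(2,-4,S); sL=32/41, sR=160/233; mL=80/233, mR=14016/9553; mL+mR=17296/9553 → advance +1; mR−mL=10736/9553 → turn +1·90°
n=4: pose=(2,-5,E); sL=8/9, sR=20/29; mL=10/29, mR=412/261; mL+mR=502/261 → advance +1; mR−mL=322/261 → turn +1·90°
n=5: pose=(3,-5,N); sL=160/193, sR=160/169; mL=80/169, mR=57920/32617; mL+mR=73360/32617 → advance +1; mR−mL=42480/32617 → turn +1·90°
n=6: pose=(3,-4,W); sL=80/109, sR=16/17; mL=8/17, mR=3104/1853; mL+mR=3976/1853 → advance +1; mR−mL=2232/1853 → turn +1·90°

0 8/9 20/29 10/29 412/261 2 -5 E
1 160/193 160/169 80/169 57920/32617 3 -5 N
2 80/109 16/17 8/17 3104/1853 3 -4 W
3 32/41 160/233 80/233 14016/9553 2 -4 S
4 8/9 20/29 10/29 412/261 2 -5 E
5 160/193 160/169 80/169 57920/32617 3 -5 N
6 80/109 16/17 8/17 3104/1853 3 -4 W
final 2 -4 S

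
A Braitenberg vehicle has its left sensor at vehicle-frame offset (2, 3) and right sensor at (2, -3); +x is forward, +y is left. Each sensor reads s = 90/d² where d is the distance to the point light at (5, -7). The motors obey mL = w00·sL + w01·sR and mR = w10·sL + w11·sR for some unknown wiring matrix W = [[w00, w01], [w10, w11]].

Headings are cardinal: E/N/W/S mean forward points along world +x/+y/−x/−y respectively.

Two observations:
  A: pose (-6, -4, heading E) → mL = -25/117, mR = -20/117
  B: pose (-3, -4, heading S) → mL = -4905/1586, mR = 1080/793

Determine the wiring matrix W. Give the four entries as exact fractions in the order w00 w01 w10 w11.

obs A: pose=(-6,-4,E) → sL=10/13, sR=10/9, mL=-25/117, mR=-20/117
obs B: pose=(-3,-4,S) → sL=45/13, sR=45/61, mL=-4905/1586, mR=1080/793
sensor matrix S = [[10/13, 10/9], [45/13, 45/61]]; det S = -200/61
solve [mL_A; mL_B] = S·[w00; w01] and [mR_A; mR_B] = S·[w10; w11]:
  w00 = -1, w01 = 1/2, w10 = 1/2, w11 = -1/2

-1 1/2 1/2 -1/2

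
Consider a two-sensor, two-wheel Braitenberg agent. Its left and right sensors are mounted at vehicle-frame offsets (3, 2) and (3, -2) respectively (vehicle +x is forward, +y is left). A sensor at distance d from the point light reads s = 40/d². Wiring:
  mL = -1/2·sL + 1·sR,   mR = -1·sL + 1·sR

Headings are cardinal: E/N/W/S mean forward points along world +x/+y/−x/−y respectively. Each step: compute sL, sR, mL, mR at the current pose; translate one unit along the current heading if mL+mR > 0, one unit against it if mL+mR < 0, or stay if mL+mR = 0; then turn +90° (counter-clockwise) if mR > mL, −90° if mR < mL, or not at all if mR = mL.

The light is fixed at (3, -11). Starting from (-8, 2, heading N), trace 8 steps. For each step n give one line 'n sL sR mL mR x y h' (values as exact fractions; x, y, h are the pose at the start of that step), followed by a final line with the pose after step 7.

n=0: pose=(-8,2,N); sL=8/85, sR=40/337; mL=2052/28645, mR=704/28645; mL+mR=2756/28645 → advance +1; mR−mL=-4/85 → turn -1·90°
n=1: pose=(-8,3,E); sL=1/8, sR=5/26; mL=27/208, mR=7/104; mL+mR=41/208 → advance +1; mR−mL=-1/16 → turn -1·90°
n=2: pose=(-7,3,S); sL=8/37, sR=8/53; mL=84/1961, mR=-128/1961; mL+mR=-44/1961 → advance -1; mR−mL=-4/37 → turn -1·90°
n=3: pose=(-7,4,W); sL=20/169, sR=20/229; mL=1090/38701, mR=-1200/38701; mL+mR=-110/38701 → advance -1; mR−mL=-10/169 → turn -1·90°
n=4: pose=(-6,4,N); sL=8/89, sR=40/373; mL=2068/33197, mR=576/33197; mL+mR=2644/33197 → advance +1; mR−mL=-4/89 → turn -1·90°
n=5: pose=(-6,5,E); sL=1/9, sR=5/29; mL=61/522, mR=16/261; mL+mR=31/174 → advance +1; mR−mL=-1/18 → turn -1·90°
n=6: pose=(-5,5,S); sL=8/41, sR=40/269; mL=564/11029, mR=-512/11029; mL+mR=52/11029 → advance +1; mR−mL=-4/41 → turn -1·90°
n=7: pose=(-5,4,W); sL=4/29, sR=4/41; mL=34/1189, mR=-48/1189; mL+mR=-14/1189 → advance -1; mR−mL=-2/29 → turn -1·90°

0 8/85 40/337 2052/28645 704/28645 -8 2 N
1 1/8 5/26 27/208 7/104 -8 3 E
2 8/37 8/53 84/1961 -128/1961 -7 3 S
3 20/169 20/229 1090/38701 -1200/38701 -7 4 W
4 8/89 40/373 2068/33197 576/33197 -6 4 N
5 1/9 5/29 61/522 16/261 -6 5 E
6 8/41 40/269 564/11029 -512/11029 -5 5 S
7 4/29 4/41 34/1189 -48/1189 -5 4 W
final -4 4 N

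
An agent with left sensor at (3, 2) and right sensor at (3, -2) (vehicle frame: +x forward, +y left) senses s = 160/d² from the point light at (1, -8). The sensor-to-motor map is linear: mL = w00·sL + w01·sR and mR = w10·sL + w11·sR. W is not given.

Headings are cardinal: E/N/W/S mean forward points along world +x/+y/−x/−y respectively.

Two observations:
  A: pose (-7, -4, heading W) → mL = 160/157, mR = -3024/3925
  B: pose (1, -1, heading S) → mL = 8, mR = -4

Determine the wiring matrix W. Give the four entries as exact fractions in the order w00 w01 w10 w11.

0 1 -1 1/2

obs A: pose=(-7,-4,W) → sL=32/25, sR=160/157, mL=160/157, mR=-3024/3925
obs B: pose=(1,-1,S) → sL=8, sR=8, mL=8, mR=-4
sensor matrix S = [[32/25, 160/157], [8, 8]]; det S = 8192/3925
solve [mL_A; mL_B] = S·[w00; w01] and [mR_A; mR_B] = S·[w10; w11]:
  w00 = 0, w01 = 1, w10 = -1, w11 = 1/2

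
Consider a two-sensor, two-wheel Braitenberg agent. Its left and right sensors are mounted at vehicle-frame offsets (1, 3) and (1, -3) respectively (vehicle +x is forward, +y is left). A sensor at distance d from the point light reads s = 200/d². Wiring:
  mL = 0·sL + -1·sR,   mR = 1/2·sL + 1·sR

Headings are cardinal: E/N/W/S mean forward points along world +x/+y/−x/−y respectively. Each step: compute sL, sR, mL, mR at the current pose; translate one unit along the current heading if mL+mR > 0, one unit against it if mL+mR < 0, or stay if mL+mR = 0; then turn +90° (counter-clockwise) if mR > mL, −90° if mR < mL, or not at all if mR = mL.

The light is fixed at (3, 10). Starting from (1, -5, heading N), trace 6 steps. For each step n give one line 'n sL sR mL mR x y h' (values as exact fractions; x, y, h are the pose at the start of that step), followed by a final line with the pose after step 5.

n=0: pose=(1,-5,N); sL=200/221, sR=200/197; mL=-200/197, mR=63900/43537; mL+mR=100/221 → advance +1; mR−mL=108100/43537 → turn +1·90°
n=1: pose=(1,-4,W); sL=100/149, sR=20/13; mL=-20/13, mR=3630/1937; mL+mR=50/149 → advance +1; mR−mL=6610/1937 → turn +1·90°
n=2: pose=(0,-4,S); sL=8/9, sR=200/261; mL=-200/261, mR=316/261; mL+mR=4/9 → advance +1; mR−mL=172/87 → turn +1·90°
n=3: pose=(0,-5,E); sL=50/37, sR=25/41; mL=-25/41, mR=1950/1517; mL+mR=25/37 → advance +1; mR−mL=2875/1517 → turn +1·90°
n=4: pose=(1,-5,N); sL=200/221, sR=200/197; mL=-200/197, mR=63900/43537; mL+mR=100/221 → advance +1; mR−mL=108100/43537 → turn +1·90°
n=5: pose=(1,-4,W); sL=100/149, sR=20/13; mL=-20/13, mR=3630/1937; mL+mR=50/149 → advance +1; mR−mL=6610/1937 → turn +1·90°

0 200/221 200/197 -200/197 63900/43537 1 -5 N
1 100/149 20/13 -20/13 3630/1937 1 -4 W
2 8/9 200/261 -200/261 316/261 0 -4 S
3 50/37 25/41 -25/41 1950/1517 0 -5 E
4 200/221 200/197 -200/197 63900/43537 1 -5 N
5 100/149 20/13 -20/13 3630/1937 1 -4 W
final 0 -4 S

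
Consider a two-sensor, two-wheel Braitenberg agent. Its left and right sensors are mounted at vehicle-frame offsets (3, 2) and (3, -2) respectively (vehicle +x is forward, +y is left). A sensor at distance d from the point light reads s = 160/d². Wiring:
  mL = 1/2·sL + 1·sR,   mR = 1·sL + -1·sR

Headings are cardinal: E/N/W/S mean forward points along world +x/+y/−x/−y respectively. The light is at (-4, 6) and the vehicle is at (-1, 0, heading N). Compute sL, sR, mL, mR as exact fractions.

16 80/17 216/17 192/17

left sensor world pos  = (-3, 3); dL² = 10
right sensor world pos = (1, 3); dR² = 34
sL = 160/10 = 16
sR = 160/34 = 80/17
mL = 1/2·sL + 1·sR = 216/17
mR = 1·sL + -1·sR = 192/17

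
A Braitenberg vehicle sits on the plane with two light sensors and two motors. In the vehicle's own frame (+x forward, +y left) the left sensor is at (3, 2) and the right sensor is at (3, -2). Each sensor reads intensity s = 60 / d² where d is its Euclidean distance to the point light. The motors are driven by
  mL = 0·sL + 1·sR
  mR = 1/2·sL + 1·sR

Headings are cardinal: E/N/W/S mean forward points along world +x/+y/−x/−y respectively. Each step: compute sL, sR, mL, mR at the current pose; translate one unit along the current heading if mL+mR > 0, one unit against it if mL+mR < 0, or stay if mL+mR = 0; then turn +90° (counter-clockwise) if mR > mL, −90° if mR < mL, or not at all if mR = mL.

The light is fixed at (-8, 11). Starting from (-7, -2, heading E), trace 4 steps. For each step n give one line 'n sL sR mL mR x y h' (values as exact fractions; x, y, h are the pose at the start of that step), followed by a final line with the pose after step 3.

n=0: pose=(-7,-2,E); sL=60/137, sR=60/241; mL=60/241, mR=15450/33017; mL+mR=23670/33017 → advance +1; mR−mL=30/137 → turn +1·90°
n=1: pose=(-6,-2,N); sL=3/5, sR=15/29; mL=15/29, mR=237/290; mL+mR=387/290 → advance +1; mR−mL=3/10 → turn +1·90°
n=2: pose=(-6,-1,W); sL=60/197, sR=60/101; mL=60/101, mR=14850/19897; mL+mR=26670/19897 → advance +1; mR−mL=30/197 → turn +1·90°
n=3: pose=(-7,-1,S); sL=10/39, sR=30/113; mL=30/113, mR=1735/4407; mL+mR=2905/4407 → advance +1; mR−mL=5/39 → turn +1·90°

0 60/137 60/241 60/241 15450/33017 -7 -2 E
1 3/5 15/29 15/29 237/290 -6 -2 N
2 60/197 60/101 60/101 14850/19897 -6 -1 W
3 10/39 30/113 30/113 1735/4407 -7 -1 S
final -7 -2 E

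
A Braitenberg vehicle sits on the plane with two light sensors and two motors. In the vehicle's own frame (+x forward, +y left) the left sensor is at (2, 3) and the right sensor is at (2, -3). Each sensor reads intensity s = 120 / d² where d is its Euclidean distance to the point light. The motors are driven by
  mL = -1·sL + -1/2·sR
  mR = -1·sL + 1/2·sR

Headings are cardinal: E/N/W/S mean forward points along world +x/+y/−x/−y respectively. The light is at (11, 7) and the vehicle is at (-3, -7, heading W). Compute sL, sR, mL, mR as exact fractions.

24/109 120/377 -15588/41093 -2508/41093

left sensor world pos  = (-5, -10); dL² = 545
right sensor world pos = (-5, -4); dR² = 377
sL = 120/545 = 24/109
sR = 120/377 = 120/377
mL = -1·sL + -1/2·sR = -15588/41093
mR = -1·sL + 1/2·sR = -2508/41093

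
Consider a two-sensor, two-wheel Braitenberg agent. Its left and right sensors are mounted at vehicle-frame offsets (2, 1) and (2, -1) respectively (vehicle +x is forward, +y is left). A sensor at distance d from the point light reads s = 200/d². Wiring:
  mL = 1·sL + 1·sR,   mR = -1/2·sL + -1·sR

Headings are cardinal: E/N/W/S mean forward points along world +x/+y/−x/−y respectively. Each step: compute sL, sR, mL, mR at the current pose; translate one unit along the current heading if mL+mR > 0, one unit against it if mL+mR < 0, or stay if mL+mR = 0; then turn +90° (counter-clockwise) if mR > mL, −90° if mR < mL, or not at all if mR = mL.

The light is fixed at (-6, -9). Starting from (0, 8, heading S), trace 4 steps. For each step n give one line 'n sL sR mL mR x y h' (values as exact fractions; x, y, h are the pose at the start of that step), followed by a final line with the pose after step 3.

n=0: pose=(0,8,S); sL=100/137, sR=4/5; mL=1048/685, mR=-798/685; mL+mR=50/137 → advance +1; mR−mL=-1846/685 → turn -1·90°
n=1: pose=(0,7,W); sL=200/241, sR=40/61; mL=21840/14701, mR=-15740/14701; mL+mR=100/241 → advance +1; mR−mL=-37580/14701 → turn -1·90°
n=2: pose=(-1,7,N); sL=10/17, sR=5/9; mL=175/153, mR=-130/153; mL+mR=5/17 → advance +1; mR−mL=-305/153 → turn -1·90°
n=3: pose=(-1,8,E); sL=200/373, sR=40/61; mL=27120/22753, mR=-21020/22753; mL+mR=100/373 → advance +1; mR−mL=-48140/22753 → turn -1·90°

0 100/137 4/5 1048/685 -798/685 0 8 S
1 200/241 40/61 21840/14701 -15740/14701 0 7 W
2 10/17 5/9 175/153 -130/153 -1 7 N
3 200/373 40/61 27120/22753 -21020/22753 -1 8 E
final 0 8 S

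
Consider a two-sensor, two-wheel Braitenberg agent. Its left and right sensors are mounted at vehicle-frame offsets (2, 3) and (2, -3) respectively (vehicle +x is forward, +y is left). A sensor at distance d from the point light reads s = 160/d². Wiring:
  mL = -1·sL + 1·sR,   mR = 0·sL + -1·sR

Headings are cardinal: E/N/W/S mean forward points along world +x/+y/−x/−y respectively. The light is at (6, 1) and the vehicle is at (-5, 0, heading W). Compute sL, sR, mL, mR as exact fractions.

left sensor world pos  = (-7, -3); dL² = 185
right sensor world pos = (-7, 3); dR² = 173
sL = 160/185 = 32/37
sR = 160/173 = 160/173
mL = -1·sL + 1·sR = 384/6401
mR = 0·sL + -1·sR = -160/173

32/37 160/173 384/6401 -160/173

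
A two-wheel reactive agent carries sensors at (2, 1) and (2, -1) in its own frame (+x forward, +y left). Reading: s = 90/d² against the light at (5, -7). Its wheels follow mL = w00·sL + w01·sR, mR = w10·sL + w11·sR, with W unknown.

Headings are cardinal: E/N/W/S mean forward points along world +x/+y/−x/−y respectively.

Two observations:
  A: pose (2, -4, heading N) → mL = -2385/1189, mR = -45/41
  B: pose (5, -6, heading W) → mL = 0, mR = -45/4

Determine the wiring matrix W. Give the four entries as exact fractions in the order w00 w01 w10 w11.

1/2 -1 -1/2 0

obs A: pose=(2,-4,N) → sL=90/41, sR=90/29, mL=-2385/1189, mR=-45/41
obs B: pose=(5,-6,W) → sL=45/2, sR=45/4, mL=0, mR=-45/4
sensor matrix S = [[90/41, 90/29], [45/2, 45/4]]; det S = -107325/2378
solve [mL_A; mL_B] = S·[w00; w01] and [mR_A; mR_B] = S·[w10; w11]:
  w00 = 1/2, w01 = -1, w10 = -1/2, w11 = 0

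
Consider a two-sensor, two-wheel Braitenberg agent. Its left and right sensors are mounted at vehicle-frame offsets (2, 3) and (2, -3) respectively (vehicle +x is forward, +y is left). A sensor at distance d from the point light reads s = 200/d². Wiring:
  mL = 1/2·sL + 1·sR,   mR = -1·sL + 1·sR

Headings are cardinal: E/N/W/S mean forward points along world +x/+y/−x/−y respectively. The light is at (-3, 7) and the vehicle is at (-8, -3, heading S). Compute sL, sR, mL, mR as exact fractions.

50/37 25/26 1575/962 -375/962

left sensor world pos  = (-5, -5); dL² = 148
right sensor world pos = (-11, -5); dR² = 208
sL = 200/148 = 50/37
sR = 200/208 = 25/26
mL = 1/2·sL + 1·sR = 1575/962
mR = -1·sL + 1·sR = -375/962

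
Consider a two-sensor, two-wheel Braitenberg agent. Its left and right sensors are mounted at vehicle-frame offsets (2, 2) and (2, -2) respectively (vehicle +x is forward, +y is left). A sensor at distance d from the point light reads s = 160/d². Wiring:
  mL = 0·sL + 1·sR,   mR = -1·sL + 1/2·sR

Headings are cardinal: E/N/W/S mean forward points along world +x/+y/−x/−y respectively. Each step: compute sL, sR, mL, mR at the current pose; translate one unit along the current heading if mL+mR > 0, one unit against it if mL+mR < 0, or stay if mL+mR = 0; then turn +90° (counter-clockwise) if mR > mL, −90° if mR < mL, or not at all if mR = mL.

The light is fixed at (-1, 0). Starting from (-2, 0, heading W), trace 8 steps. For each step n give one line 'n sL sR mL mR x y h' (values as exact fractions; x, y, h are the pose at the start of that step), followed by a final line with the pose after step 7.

n=0: pose=(-2,0,W); sL=160/13, sR=160/13; mL=160/13, mR=-80/13; mL+mR=80/13 → advance +1; mR−mL=-240/13 → turn -1·90°
n=1: pose=(-3,0,N); sL=8, sR=40; mL=40, mR=12; mL+mR=52 → advance +1; mR−mL=-28 → turn -1·90°
n=2: pose=(-3,1,E); sL=160/9, sR=160; mL=160, mR=560/9; mL+mR=2000/9 → advance +1; mR−mL=-880/9 → turn -1·90°
n=3: pose=(-2,1,S); sL=80, sR=16; mL=16, mR=-72; mL+mR=-56 → advance -1; mR−mL=-88 → turn -1·90°
n=4: pose=(-2,2,W); sL=160/9, sR=32/5; mL=32/5, mR=-656/45; mL+mR=-368/45 → advance -1; mR−mL=-944/45 → turn -1·90°
n=5: pose=(-1,2,N); sL=8, sR=8; mL=8, mR=-4; mL+mR=4 → advance +1; mR−mL=-12 → turn -1·90°
n=6: pose=(-1,3,E); sL=160/29, sR=32; mL=32, mR=304/29; mL+mR=1232/29 → advance +1; mR−mL=-624/29 → turn -1·90°
n=7: pose=(0,3,S); sL=16, sR=80; mL=80, mR=24; mL+mR=104 → advance +1; mR−mL=-56 → turn -1·90°

0 160/13 160/13 160/13 -80/13 -2 0 W
1 8 40 40 12 -3 0 N
2 160/9 160 160 560/9 -3 1 E
3 80 16 16 -72 -2 1 S
4 160/9 32/5 32/5 -656/45 -2 2 W
5 8 8 8 -4 -1 2 N
6 160/29 32 32 304/29 -1 3 E
7 16 80 80 24 0 3 S
final 0 2 W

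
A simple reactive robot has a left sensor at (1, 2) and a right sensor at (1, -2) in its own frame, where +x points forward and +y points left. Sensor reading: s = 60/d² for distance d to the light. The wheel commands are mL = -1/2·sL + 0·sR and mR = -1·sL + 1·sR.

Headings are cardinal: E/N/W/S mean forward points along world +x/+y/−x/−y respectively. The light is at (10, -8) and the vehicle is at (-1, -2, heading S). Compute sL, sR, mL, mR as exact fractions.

30/53 30/97 -15/53 -1320/5141

left sensor world pos  = (1, -3); dL² = 106
right sensor world pos = (-3, -3); dR² = 194
sL = 60/106 = 30/53
sR = 60/194 = 30/97
mL = -1/2·sL + 0·sR = -15/53
mR = -1·sL + 1·sR = -1320/5141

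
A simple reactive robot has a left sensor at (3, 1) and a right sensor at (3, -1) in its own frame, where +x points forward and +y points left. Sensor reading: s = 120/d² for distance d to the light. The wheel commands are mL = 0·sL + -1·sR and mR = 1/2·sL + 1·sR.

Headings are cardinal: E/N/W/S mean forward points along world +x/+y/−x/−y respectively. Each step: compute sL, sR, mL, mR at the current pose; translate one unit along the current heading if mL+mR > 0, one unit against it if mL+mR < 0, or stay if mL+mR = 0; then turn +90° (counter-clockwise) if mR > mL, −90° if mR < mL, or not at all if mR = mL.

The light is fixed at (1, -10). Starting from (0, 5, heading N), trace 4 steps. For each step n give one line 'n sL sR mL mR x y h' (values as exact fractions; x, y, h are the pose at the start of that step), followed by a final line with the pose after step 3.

n=0: pose=(0,5,N); sL=15/41, sR=10/27; mL=-10/27, mR=1225/2214; mL+mR=15/82 → advance +1; mR−mL=2045/2214 → turn +1·90°
n=1: pose=(0,6,W); sL=120/241, sR=24/61; mL=-24/61, mR=9444/14701; mL+mR=60/241 → advance +1; mR−mL=15228/14701 → turn +1·90°
n=2: pose=(-1,6,S); sL=12/17, sR=60/89; mL=-60/89, mR=1554/1513; mL+mR=6/17 → advance +1; mR−mL=2574/1513 → turn +1·90°
n=3: pose=(-1,5,E); sL=120/257, sR=120/197; mL=-120/197, mR=42660/50629; mL+mR=60/257 → advance +1; mR−mL=73500/50629 → turn +1·90°

0 15/41 10/27 -10/27 1225/2214 0 5 N
1 120/241 24/61 -24/61 9444/14701 0 6 W
2 12/17 60/89 -60/89 1554/1513 -1 6 S
3 120/257 120/197 -120/197 42660/50629 -1 5 E
final 0 5 N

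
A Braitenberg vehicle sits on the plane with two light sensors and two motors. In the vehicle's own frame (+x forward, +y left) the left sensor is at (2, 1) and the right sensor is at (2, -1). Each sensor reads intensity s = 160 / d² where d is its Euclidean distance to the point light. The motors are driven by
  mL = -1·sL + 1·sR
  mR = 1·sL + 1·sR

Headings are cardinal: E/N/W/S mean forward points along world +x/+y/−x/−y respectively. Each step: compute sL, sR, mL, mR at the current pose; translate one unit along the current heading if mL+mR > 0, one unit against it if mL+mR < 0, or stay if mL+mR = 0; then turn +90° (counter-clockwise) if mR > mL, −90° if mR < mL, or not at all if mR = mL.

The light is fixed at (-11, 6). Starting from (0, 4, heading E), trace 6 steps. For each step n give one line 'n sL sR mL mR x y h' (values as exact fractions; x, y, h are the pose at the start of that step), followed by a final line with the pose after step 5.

n=0: pose=(0,4,E); sL=16/17, sR=80/89; mL=-64/1513, mR=2784/1513; mL+mR=160/89 → advance +1; mR−mL=32/17 → turn +1·90°
n=1: pose=(1,4,N); sL=160/121, sR=160/169; mL=-7680/20449, mR=46400/20449; mL+mR=320/169 → advance +1; mR−mL=320/121 → turn +1·90°
n=2: pose=(1,5,W); sL=20/13, sR=8/5; mL=4/65, mR=204/65; mL+mR=16/5 → advance +1; mR−mL=40/13 → turn +1·90°
n=3: pose=(0,5,S); sL=160/153, sR=160/109; mL=7040/16677, mR=41920/16677; mL+mR=320/109 → advance +1; mR−mL=320/153 → turn +1·90°
n=4: pose=(0,4,E); sL=16/17, sR=80/89; mL=-64/1513, mR=2784/1513; mL+mR=160/89 → advance +1; mR−mL=32/17 → turn +1·90°
n=5: pose=(1,4,N); sL=160/121, sR=160/169; mL=-7680/20449, mR=46400/20449; mL+mR=320/169 → advance +1; mR−mL=320/121 → turn +1·90°

0 16/17 80/89 -64/1513 2784/1513 0 4 E
1 160/121 160/169 -7680/20449 46400/20449 1 4 N
2 20/13 8/5 4/65 204/65 1 5 W
3 160/153 160/109 7040/16677 41920/16677 0 5 S
4 16/17 80/89 -64/1513 2784/1513 0 4 E
5 160/121 160/169 -7680/20449 46400/20449 1 4 N
final 1 5 W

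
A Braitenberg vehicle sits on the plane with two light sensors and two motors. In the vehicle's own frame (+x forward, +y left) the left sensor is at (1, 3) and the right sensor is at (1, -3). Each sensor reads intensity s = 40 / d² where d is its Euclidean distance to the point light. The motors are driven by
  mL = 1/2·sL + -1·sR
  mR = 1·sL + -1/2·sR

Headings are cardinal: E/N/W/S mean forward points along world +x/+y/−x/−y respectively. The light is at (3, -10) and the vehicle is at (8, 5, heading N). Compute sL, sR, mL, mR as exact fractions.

left sensor world pos  = (5, 6); dL² = 260
right sensor world pos = (11, 6); dR² = 320
sL = 40/260 = 2/13
sR = 40/320 = 1/8
mL = 1/2·sL + -1·sR = -5/104
mR = 1·sL + -1/2·sR = 19/208

2/13 1/8 -5/104 19/208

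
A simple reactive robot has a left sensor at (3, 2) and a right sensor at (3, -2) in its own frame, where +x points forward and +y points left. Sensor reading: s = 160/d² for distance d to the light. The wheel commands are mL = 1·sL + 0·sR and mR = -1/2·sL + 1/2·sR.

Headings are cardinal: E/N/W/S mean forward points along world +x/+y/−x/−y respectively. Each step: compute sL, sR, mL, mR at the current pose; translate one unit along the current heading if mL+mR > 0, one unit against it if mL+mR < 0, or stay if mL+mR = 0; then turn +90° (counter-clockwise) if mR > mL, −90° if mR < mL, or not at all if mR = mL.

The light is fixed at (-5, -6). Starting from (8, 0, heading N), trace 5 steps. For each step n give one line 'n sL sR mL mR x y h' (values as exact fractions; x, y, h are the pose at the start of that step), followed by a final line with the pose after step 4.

0 80/101 80/153 80/101 -2080/15453 8 0 N
1 160/337 160/281 160/337 4480/94697 8 1 E
2 10/17 1 10/17 7/34 9 1 S
3 160/137 32/37 160/137 -768/5069 9 0 W
4 80/101 80/153 80/101 -2080/15453 8 0 N
final 8 1 E

n=0: pose=(8,0,N); sL=80/101, sR=80/153; mL=80/101, mR=-2080/15453; mL+mR=10160/15453 → advance +1; mR−mL=-14320/15453 → turn -1·90°
n=1: pose=(8,1,E); sL=160/337, sR=160/281; mL=160/337, mR=4480/94697; mL+mR=49440/94697 → advance +1; mR−mL=-40480/94697 → turn -1·90°
n=2: pose=(9,1,S); sL=10/17, sR=1; mL=10/17, mR=7/34; mL+mR=27/34 → advance +1; mR−mL=-13/34 → turn -1·90°
n=3: pose=(9,0,W); sL=160/137, sR=32/37; mL=160/137, mR=-768/5069; mL+mR=5152/5069 → advance +1; mR−mL=-6688/5069 → turn -1·90°
n=4: pose=(8,0,N); sL=80/101, sR=80/153; mL=80/101, mR=-2080/15453; mL+mR=10160/15453 → advance +1; mR−mL=-14320/15453 → turn -1·90°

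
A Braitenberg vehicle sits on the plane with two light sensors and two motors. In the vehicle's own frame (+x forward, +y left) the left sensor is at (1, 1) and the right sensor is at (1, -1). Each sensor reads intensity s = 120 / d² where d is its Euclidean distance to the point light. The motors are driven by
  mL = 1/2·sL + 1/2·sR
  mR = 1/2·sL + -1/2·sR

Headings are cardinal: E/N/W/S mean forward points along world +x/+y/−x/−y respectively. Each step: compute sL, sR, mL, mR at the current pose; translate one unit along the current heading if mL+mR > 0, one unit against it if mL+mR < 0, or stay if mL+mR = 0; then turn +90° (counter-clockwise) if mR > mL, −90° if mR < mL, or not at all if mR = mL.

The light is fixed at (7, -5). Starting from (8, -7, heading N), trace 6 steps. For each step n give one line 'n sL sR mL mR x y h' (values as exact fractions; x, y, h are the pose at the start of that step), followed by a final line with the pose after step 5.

0 120 24 72 48 8 -7 N
1 30 15 45/2 15/2 8 -6 E
2 120/13 24 216/13 -96/13 9 -6 S
3 12 60 36 -24 9 -7 W
4 120 24 72 48 8 -7 N
5 30 15 45/2 15/2 8 -6 E
final 9 -6 S

n=0: pose=(8,-7,N); sL=120, sR=24; mL=72, mR=48; mL+mR=120 → advance +1; mR−mL=-24 → turn -1·90°
n=1: pose=(8,-6,E); sL=30, sR=15; mL=45/2, mR=15/2; mL+mR=30 → advance +1; mR−mL=-15 → turn -1·90°
n=2: pose=(9,-6,S); sL=120/13, sR=24; mL=216/13, mR=-96/13; mL+mR=120/13 → advance +1; mR−mL=-24 → turn -1·90°
n=3: pose=(9,-7,W); sL=12, sR=60; mL=36, mR=-24; mL+mR=12 → advance +1; mR−mL=-60 → turn -1·90°
n=4: pose=(8,-7,N); sL=120, sR=24; mL=72, mR=48; mL+mR=120 → advance +1; mR−mL=-24 → turn -1·90°
n=5: pose=(8,-6,E); sL=30, sR=15; mL=45/2, mR=15/2; mL+mR=30 → advance +1; mR−mL=-15 → turn -1·90°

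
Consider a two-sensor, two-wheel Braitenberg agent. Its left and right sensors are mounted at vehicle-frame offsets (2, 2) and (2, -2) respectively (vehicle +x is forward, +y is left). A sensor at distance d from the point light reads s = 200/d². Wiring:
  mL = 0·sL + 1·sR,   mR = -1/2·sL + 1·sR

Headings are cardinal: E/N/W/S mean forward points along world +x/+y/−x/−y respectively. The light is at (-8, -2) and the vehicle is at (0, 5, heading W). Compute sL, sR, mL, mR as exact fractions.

200/61 200/117 200/117 500/7137

left sensor world pos  = (-2, 3); dL² = 61
right sensor world pos = (-2, 7); dR² = 117
sL = 200/61 = 200/61
sR = 200/117 = 200/117
mL = 0·sL + 1·sR = 200/117
mR = -1/2·sL + 1·sR = 500/7137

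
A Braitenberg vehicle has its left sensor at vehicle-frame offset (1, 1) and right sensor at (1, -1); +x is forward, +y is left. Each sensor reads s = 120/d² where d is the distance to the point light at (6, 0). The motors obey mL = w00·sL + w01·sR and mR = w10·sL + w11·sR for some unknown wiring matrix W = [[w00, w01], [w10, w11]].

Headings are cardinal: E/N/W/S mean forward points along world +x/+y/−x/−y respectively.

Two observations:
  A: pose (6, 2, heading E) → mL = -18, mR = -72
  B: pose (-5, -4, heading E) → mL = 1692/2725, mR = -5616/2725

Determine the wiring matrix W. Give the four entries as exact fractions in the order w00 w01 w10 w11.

1 -1/2 -1 -1

obs A: pose=(6,2,E) → sL=12, sR=60, mL=-18, mR=-72
obs B: pose=(-5,-4,E) → sL=120/109, sR=24/25, mL=1692/2725, mR=-5616/2725
sensor matrix S = [[12, 60], [120/109, 24/25]]; det S = -148608/2725
solve [mL_A; mL_B] = S·[w00; w01] and [mR_A; mR_B] = S·[w10; w11]:
  w00 = 1, w01 = -1/2, w10 = -1, w11 = -1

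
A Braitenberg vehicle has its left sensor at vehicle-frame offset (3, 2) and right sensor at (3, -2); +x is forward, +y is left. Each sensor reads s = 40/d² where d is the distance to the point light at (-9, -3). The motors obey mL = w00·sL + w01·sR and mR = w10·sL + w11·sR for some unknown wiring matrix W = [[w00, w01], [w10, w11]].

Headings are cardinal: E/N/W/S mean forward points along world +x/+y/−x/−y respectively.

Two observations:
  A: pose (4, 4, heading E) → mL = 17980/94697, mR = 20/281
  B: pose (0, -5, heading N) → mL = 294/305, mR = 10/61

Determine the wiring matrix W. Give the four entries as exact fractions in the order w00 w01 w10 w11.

obs A: pose=(4,4,E) → sL=40/337, sR=40/281, mL=17980/94697, mR=20/281
obs B: pose=(0,-5,N) → sL=4/5, sR=20/61, mL=294/305, mR=10/61
sensor matrix S = [[40/337, 40/281], [4/5, 20/61]]; det S = -433024/5776517
solve [mL_A; mL_B] = S·[w00; w01] and [mR_A; mR_B] = S·[w10; w11]:
  w00 = 1, w01 = 1/2, w10 = 0, w11 = 1/2

1 1/2 0 1/2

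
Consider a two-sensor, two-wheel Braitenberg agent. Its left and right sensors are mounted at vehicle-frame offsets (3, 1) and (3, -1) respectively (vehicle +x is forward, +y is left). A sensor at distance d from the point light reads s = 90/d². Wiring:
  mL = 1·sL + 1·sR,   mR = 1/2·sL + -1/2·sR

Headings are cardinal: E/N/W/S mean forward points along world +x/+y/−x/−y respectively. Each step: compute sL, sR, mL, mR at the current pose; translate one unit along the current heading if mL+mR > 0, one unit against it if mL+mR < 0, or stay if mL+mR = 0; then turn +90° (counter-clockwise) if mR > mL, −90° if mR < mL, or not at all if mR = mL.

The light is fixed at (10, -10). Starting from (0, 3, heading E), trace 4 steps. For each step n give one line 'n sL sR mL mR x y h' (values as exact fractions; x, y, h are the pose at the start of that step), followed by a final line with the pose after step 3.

0 18/49 90/193 7884/9457 -468/9457 0 3 E
1 45/82 9/20 819/820 81/1640 1 3 S
2 18/53 90/313 10404/16589 432/16589 1 2 W
3 45/173 5/17 1630/2941 -50/2941 0 2 N
final 0 3 E

n=0: pose=(0,3,E); sL=18/49, sR=90/193; mL=7884/9457, mR=-468/9457; mL+mR=7416/9457 → advance +1; mR−mL=-8352/9457 → turn -1·90°
n=1: pose=(1,3,S); sL=45/82, sR=9/20; mL=819/820, mR=81/1640; mL+mR=1719/1640 → advance +1; mR−mL=-1557/1640 → turn -1·90°
n=2: pose=(1,2,W); sL=18/53, sR=90/313; mL=10404/16589, mR=432/16589; mL+mR=10836/16589 → advance +1; mR−mL=-9972/16589 → turn -1·90°
n=3: pose=(0,2,N); sL=45/173, sR=5/17; mL=1630/2941, mR=-50/2941; mL+mR=1580/2941 → advance +1; mR−mL=-1680/2941 → turn -1·90°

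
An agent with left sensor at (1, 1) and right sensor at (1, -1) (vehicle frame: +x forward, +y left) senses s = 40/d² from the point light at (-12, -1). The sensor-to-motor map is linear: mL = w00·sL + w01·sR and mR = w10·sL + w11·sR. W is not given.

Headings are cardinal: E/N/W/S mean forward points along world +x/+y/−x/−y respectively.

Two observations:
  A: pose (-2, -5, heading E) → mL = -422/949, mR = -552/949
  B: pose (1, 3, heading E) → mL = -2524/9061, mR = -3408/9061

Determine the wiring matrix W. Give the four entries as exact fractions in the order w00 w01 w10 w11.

-1 -1/2 -1 -1

obs A: pose=(-2,-5,E) → sL=4/13, sR=20/73, mL=-422/949, mR=-552/949
obs B: pose=(1,3,E) → sL=40/221, sR=8/41, mL=-2524/9061, mR=-3408/9061
sensor matrix S = [[4/13, 20/73], [40/221, 8/41]]; det S = 6912/661453
solve [mL_A; mL_B] = S·[w00; w01] and [mR_A; mR_B] = S·[w10; w11]:
  w00 = -1, w01 = -1/2, w10 = -1, w11 = -1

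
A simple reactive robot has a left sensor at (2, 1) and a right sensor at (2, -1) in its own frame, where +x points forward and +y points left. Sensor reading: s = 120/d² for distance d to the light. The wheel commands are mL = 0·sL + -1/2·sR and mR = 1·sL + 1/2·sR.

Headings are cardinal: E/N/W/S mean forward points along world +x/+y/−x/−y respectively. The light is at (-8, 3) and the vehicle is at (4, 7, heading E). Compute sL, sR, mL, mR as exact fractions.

left sensor world pos  = (6, 8); dL² = 221
right sensor world pos = (6, 6); dR² = 205
sL = 120/221 = 120/221
sR = 120/205 = 24/41
mL = 0·sL + -1/2·sR = -12/41
mR = 1·sL + 1/2·sR = 7572/9061

120/221 24/41 -12/41 7572/9061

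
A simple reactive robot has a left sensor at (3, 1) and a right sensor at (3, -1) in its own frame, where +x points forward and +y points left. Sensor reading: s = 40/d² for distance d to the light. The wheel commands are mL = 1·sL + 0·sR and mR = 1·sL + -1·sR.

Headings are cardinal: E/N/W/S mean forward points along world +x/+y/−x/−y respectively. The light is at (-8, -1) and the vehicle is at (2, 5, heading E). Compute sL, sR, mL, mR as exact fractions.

20/109 20/97 20/109 -240/10573

left sensor world pos  = (5, 6); dL² = 218
right sensor world pos = (5, 4); dR² = 194
sL = 40/218 = 20/109
sR = 40/194 = 20/97
mL = 1·sL + 0·sR = 20/109
mR = 1·sL + -1·sR = -240/10573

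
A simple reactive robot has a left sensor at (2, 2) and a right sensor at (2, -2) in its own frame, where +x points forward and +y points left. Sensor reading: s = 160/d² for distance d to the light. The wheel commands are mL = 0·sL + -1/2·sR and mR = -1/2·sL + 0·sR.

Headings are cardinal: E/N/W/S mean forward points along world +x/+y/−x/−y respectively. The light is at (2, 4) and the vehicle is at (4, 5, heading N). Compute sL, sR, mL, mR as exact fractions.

160/9 32/5 -16/5 -80/9

left sensor world pos  = (2, 7); dL² = 9
right sensor world pos = (6, 7); dR² = 25
sL = 160/9 = 160/9
sR = 160/25 = 32/5
mL = 0·sL + -1/2·sR = -16/5
mR = -1/2·sL + 0·sR = -80/9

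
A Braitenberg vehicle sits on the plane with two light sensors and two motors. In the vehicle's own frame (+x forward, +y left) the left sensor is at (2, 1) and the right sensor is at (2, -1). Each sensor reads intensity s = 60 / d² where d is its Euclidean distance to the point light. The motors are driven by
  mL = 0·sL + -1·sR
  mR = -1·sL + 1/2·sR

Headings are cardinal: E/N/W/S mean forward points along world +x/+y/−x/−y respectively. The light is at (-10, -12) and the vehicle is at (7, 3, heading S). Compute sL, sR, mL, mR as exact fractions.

60/493 12/85 -12/85 -126/2465

left sensor world pos  = (8, 1); dL² = 493
right sensor world pos = (6, 1); dR² = 425
sL = 60/493 = 60/493
sR = 60/425 = 12/85
mL = 0·sL + -1·sR = -12/85
mR = -1·sL + 1/2·sR = -126/2465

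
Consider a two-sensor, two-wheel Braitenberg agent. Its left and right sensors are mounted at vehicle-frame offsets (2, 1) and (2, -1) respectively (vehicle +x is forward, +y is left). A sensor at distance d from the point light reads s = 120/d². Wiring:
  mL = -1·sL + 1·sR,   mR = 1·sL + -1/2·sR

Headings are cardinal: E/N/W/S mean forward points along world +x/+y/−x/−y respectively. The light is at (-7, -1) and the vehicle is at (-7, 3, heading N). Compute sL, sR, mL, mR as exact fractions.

left sensor world pos  = (-8, 5); dL² = 37
right sensor world pos = (-6, 5); dR² = 37
sL = 120/37 = 120/37
sR = 120/37 = 120/37
mL = -1·sL + 1·sR = 0
mR = 1·sL + -1/2·sR = 60/37

120/37 120/37 0 60/37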